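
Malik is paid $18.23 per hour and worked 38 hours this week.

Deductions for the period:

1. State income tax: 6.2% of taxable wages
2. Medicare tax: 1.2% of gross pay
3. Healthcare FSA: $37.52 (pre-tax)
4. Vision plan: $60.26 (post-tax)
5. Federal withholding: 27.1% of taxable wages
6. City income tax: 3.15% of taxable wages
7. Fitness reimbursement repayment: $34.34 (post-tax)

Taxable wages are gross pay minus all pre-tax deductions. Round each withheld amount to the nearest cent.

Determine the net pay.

$313.49

Gross pay: 38 × $18.23 = $692.74
Healthcare FSA: $37.52
Taxable wages = $692.74 − $37.52 = $655.22
State income tax: $655.22 × 0.062 = $40.62
City income tax: $655.22 × 0.0315 = $20.64
Federal withholding: $655.22 × 0.271 = $177.56
Medicare tax: $692.74 × 0.012 = $8.31
Vision plan: $60.26
Fitness reimbursement repayment: $34.34
Total deductions = $37.52 + $40.62 + $20.64 + $177.56 + $8.31 + $60.26 + $34.34 = $379.25
Net pay = $692.74 − $379.25 = $313.49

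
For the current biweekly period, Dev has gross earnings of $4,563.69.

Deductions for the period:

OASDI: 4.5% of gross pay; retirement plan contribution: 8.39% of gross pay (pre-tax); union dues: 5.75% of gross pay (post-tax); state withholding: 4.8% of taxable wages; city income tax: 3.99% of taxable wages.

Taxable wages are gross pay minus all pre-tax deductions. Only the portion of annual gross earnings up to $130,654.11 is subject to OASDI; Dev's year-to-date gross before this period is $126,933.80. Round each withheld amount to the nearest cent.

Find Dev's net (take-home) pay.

$3,383.49

Retirement plan contribution: $4,563.69 × 0.0839 = $382.89
Taxable wages = $4,563.69 − $382.89 = $4,180.80
State withholding: $4,180.80 × 0.048 = $200.68
City income tax: $4,180.80 × 0.0399 = $166.81
OASDI: only $130,654.11 − $126,933.80 = $3,720.31 of this check is subject → $3,720.31 × 0.045 = $167.41
Union dues: $4,563.69 × 0.0575 = $262.41
Total deductions = $382.89 + $200.68 + $166.81 + $167.41 + $262.41 = $1,180.20
Net pay = $4,563.69 − $1,180.20 = $3,383.49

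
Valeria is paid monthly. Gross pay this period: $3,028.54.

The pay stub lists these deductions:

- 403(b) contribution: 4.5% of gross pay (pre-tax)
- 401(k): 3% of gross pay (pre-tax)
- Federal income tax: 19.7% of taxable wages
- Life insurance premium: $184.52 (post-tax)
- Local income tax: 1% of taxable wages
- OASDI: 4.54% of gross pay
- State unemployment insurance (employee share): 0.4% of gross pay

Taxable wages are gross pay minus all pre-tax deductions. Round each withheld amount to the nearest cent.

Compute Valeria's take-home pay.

401(k): $3,028.54 × 0.03 = $90.86
403(b) contribution: $3,028.54 × 0.045 = $136.28
Pre-tax total = $90.86 + $136.28 = $227.14
Taxable wages = $3,028.54 − $227.14 = $2,801.40
Local income tax: $2,801.40 × 0.01 = $28.01
Federal income tax: $2,801.40 × 0.197 = $551.88
State unemployment insurance (employee share): $3,028.54 × 0.004 = $12.11
OASDI: $3,028.54 × 0.0454 = $137.50
Life insurance premium: $184.52
Total deductions = $90.86 + $136.28 + $28.01 + $551.88 + $12.11 + $137.50 + $184.52 = $1,141.16
Net pay = $3,028.54 − $1,141.16 = $1,887.38

$1,887.38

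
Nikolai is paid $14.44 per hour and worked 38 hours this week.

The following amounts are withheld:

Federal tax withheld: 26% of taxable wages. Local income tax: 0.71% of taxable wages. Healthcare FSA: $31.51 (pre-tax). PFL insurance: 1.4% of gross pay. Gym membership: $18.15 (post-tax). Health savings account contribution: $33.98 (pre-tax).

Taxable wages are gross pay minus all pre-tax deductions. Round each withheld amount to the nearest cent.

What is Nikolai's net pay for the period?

$328.33

Gross pay: 38 × $14.44 = $548.72
Healthcare FSA: $31.51
Health savings account contribution: $33.98
Pre-tax total = $31.51 + $33.98 = $65.49
Taxable wages = $548.72 − $65.49 = $483.23
Local income tax: $483.23 × 0.0071 = $3.43
Federal tax withheld: $483.23 × 0.26 = $125.64
PFL insurance: $548.72 × 0.014 = $7.68
Gym membership: $18.15
Total deductions = $31.51 + $33.98 + $3.43 + $125.64 + $7.68 + $18.15 = $220.39
Net pay = $548.72 − $220.39 = $328.33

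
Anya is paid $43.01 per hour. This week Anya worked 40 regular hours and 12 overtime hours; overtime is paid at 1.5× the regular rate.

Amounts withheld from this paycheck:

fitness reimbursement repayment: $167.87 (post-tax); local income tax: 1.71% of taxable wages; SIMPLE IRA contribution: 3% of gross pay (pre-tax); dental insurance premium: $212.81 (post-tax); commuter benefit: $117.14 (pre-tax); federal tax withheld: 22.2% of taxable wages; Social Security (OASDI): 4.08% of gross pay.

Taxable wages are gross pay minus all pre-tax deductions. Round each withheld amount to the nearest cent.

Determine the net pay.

$1,269.59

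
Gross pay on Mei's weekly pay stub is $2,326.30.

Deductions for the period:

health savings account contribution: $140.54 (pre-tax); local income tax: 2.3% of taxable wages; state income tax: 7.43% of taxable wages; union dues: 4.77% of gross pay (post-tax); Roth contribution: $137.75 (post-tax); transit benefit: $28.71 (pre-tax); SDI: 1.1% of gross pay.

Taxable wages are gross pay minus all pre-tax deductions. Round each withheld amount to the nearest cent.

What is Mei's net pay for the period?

Transit benefit: $28.71
Health savings account contribution: $140.54
Pre-tax total = $28.71 + $140.54 = $169.25
Taxable wages = $2,326.30 − $169.25 = $2,157.05
Local income tax: $2,157.05 × 0.023 = $49.61
State income tax: $2,157.05 × 0.0743 = $160.27
SDI: $2,326.30 × 0.011 = $25.59
Union dues: $2,326.30 × 0.0477 = $110.96
Roth contribution: $137.75
Total deductions = $28.71 + $140.54 + $49.61 + $160.27 + $25.59 + $110.96 + $137.75 = $653.43
Net pay = $2,326.30 − $653.43 = $1,672.87

$1,672.87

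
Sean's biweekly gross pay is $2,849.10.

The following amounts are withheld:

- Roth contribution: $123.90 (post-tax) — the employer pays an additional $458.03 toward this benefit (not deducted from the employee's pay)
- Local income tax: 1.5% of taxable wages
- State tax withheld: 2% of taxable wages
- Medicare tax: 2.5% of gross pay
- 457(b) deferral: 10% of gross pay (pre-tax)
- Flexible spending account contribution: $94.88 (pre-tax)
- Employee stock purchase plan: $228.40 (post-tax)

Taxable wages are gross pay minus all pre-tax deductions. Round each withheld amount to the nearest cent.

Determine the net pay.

$1,959.35

Flexible spending account contribution: $94.88
457(b) deferral: $2,849.10 × 0.1 = $284.91
Pre-tax total = $94.88 + $284.91 = $379.79
Taxable wages = $2,849.10 − $379.79 = $2,469.31
State tax withheld: $2,469.31 × 0.02 = $49.39
Local income tax: $2,469.31 × 0.015 = $37.04
Medicare tax: $2,849.10 × 0.025 = $71.23
Employee stock purchase plan: $228.40
Roth contribution: $123.90
(Employer's $458.03 toward Roth contribution is not withheld from the employee.)
Total deductions = $94.88 + $284.91 + $49.39 + $37.04 + $71.23 + $228.40 + $123.90 = $889.75
Net pay = $2,849.10 − $889.75 = $1,959.35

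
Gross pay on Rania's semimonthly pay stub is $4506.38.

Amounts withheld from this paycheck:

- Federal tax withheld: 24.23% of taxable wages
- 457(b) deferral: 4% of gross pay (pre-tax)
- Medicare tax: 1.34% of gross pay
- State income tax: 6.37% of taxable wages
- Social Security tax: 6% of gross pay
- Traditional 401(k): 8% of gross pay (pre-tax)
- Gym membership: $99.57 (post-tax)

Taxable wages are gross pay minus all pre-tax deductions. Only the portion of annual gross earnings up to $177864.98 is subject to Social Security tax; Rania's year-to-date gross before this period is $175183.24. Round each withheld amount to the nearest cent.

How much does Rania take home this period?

Traditional 401(k): $4506.38 × 0.08 = $360.51
457(b) deferral: $4506.38 × 0.04 = $180.26
Pre-tax total = $360.51 + $180.26 = $540.77
Taxable wages = $4506.38 − $540.77 = $3965.61
Federal tax withheld: $3965.61 × 0.2423 = $960.87
State income tax: $3965.61 × 0.0637 = $252.61
Social Security tax: only $177864.98 − $175183.24 = $2681.74 of this check is subject → $2681.74 × 0.06 = $160.90
Medicare tax: $4506.38 × 0.0134 = $60.39
Gym membership: $99.57
Total deductions = $360.51 + $180.26 + $960.87 + $252.61 + $160.90 + $60.39 + $99.57 = $2075.11
Net pay = $4506.38 − $2075.11 = $2431.27

$2431.27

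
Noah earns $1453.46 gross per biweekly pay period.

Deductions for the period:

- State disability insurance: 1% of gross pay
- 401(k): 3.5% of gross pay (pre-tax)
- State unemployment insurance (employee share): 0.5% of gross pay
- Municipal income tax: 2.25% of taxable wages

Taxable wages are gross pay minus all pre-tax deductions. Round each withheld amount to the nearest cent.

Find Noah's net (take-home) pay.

401(k): $1453.46 × 0.035 = $50.87
Taxable wages = $1453.46 − $50.87 = $1402.59
Municipal income tax: $1402.59 × 0.0225 = $31.56
State disability insurance: $1453.46 × 0.01 = $14.53
State unemployment insurance (employee share): $1453.46 × 0.005 = $7.27
Total deductions = $50.87 + $31.56 + $14.53 + $7.27 = $104.23
Net pay = $1453.46 − $104.23 = $1349.23

$1349.23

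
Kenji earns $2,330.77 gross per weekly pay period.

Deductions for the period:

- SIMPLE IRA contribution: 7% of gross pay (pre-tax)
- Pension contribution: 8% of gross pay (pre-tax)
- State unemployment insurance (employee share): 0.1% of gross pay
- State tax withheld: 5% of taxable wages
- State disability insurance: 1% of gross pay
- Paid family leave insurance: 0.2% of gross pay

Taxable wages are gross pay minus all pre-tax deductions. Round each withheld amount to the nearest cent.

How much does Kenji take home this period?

SIMPLE IRA contribution: $2,330.77 × 0.07 = $163.15
Pension contribution: $2,330.77 × 0.08 = $186.46
Pre-tax total = $163.15 + $186.46 = $349.61
Taxable wages = $2,330.77 − $349.61 = $1,981.16
State tax withheld: $1,981.16 × 0.05 = $99.06
Paid family leave insurance: $2,330.77 × 0.002 = $4.66
State unemployment insurance (employee share): $2,330.77 × 0.001 = $2.33
State disability insurance: $2,330.77 × 0.01 = $23.31
Total deductions = $163.15 + $186.46 + $99.06 + $4.66 + $2.33 + $23.31 = $478.97
Net pay = $2,330.77 − $478.97 = $1,851.80

$1,851.80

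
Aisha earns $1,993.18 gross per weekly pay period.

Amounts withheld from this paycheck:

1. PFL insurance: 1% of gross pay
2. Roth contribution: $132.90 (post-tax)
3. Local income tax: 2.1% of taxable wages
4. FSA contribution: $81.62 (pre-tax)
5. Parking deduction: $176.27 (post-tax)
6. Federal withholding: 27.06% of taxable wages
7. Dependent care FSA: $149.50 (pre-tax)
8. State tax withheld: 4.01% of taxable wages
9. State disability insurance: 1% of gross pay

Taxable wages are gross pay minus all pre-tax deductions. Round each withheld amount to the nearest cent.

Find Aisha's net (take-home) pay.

$828.56

Dependent care FSA: $149.50
FSA contribution: $81.62
Pre-tax total = $149.50 + $81.62 = $231.12
Taxable wages = $1,993.18 − $231.12 = $1,762.06
State tax withheld: $1,762.06 × 0.0401 = $70.66
Local income tax: $1,762.06 × 0.021 = $37.00
Federal withholding: $1,762.06 × 0.2706 = $476.81
State disability insurance: $1,993.18 × 0.01 = $19.93
PFL insurance: $1,993.18 × 0.01 = $19.93
Parking deduction: $176.27
Roth contribution: $132.90
Total deductions = $149.50 + $81.62 + $70.66 + $37.00 + $476.81 + $19.93 + $19.93 + $176.27 + $132.90 = $1,164.62
Net pay = $1,993.18 − $1,164.62 = $828.56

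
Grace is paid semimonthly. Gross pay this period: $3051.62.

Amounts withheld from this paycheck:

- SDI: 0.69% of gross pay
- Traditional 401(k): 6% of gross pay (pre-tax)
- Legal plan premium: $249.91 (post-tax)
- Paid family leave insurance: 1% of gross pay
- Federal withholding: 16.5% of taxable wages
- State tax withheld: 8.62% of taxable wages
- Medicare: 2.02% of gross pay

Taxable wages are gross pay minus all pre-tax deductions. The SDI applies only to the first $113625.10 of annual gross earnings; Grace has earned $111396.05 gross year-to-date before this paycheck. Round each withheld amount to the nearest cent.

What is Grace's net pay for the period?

Traditional 401(k): $3051.62 × 0.06 = $183.10
Taxable wages = $3051.62 − $183.10 = $2868.52
Federal withholding: $2868.52 × 0.165 = $473.31
State tax withheld: $2868.52 × 0.0862 = $247.27
Medicare: $3051.62 × 0.0202 = $61.64
Paid family leave insurance: $3051.62 × 0.01 = $30.52
SDI: only $113625.10 − $111396.05 = $2229.05 of this check is subject → $2229.05 × 0.0069 = $15.38
Legal plan premium: $249.91
Total deductions = $183.10 + $473.31 + $247.27 + $61.64 + $30.52 + $15.38 + $249.91 = $1261.13
Net pay = $3051.62 − $1261.13 = $1790.49

$1790.49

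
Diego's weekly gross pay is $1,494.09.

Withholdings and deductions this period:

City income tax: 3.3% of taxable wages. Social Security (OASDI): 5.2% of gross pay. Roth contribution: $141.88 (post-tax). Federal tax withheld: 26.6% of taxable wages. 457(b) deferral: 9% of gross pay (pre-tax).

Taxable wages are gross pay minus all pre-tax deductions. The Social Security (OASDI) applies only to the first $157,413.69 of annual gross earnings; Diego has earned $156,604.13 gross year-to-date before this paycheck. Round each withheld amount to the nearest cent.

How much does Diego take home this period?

$769.11

457(b) deferral: $1,494.09 × 0.09 = $134.47
Taxable wages = $1,494.09 − $134.47 = $1,359.62
Federal tax withheld: $1,359.62 × 0.266 = $361.66
City income tax: $1,359.62 × 0.033 = $44.87
Social Security (OASDI): only $157,413.69 − $156,604.13 = $809.56 of this check is subject → $809.56 × 0.052 = $42.10
Roth contribution: $141.88
Total deductions = $134.47 + $361.66 + $44.87 + $42.10 + $141.88 = $724.98
Net pay = $1,494.09 − $724.98 = $769.11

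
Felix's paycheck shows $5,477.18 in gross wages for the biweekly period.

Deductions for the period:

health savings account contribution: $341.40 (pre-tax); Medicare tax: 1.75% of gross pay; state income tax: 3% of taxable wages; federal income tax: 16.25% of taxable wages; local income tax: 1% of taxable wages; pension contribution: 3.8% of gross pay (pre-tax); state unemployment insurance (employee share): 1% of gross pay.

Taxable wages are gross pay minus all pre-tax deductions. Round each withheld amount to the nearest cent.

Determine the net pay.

$3,779.18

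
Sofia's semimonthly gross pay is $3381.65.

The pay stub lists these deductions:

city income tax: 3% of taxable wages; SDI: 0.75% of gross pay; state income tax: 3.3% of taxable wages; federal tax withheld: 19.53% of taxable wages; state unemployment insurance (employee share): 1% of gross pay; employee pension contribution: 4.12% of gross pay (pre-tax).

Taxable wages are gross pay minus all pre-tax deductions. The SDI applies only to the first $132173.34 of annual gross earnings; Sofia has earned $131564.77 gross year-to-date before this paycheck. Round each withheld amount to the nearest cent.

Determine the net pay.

Employee pension contribution: $3381.65 × 0.0412 = $139.32
Taxable wages = $3381.65 − $139.32 = $3242.33
State income tax: $3242.33 × 0.033 = $107.00
Federal tax withheld: $3242.33 × 0.1953 = $633.23
City income tax: $3242.33 × 0.03 = $97.27
SDI: only $132173.34 − $131564.77 = $608.57 of this check is subject → $608.57 × 0.0075 = $4.56
State unemployment insurance (employee share): $3381.65 × 0.01 = $33.82
Total deductions = $139.32 + $107.00 + $633.23 + $97.27 + $4.56 + $33.82 = $1015.20
Net pay = $3381.65 − $1015.20 = $2366.45

$2366.45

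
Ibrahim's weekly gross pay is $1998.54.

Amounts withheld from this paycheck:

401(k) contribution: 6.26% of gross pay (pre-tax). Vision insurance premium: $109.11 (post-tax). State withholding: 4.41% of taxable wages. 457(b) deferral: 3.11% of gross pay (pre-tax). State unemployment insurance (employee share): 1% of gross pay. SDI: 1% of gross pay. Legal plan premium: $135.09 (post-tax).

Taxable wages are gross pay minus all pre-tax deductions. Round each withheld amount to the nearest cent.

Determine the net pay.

$1447.22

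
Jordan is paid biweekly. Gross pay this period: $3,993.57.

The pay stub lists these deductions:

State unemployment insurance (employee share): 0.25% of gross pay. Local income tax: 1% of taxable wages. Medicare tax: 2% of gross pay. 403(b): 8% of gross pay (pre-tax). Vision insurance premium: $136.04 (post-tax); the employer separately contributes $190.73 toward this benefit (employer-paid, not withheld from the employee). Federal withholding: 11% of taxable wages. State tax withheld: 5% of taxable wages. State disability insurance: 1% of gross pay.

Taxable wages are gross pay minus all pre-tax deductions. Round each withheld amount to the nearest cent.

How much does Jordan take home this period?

$2,783.66

403(b): $3,993.57 × 0.08 = $319.49
Taxable wages = $3,993.57 − $319.49 = $3,674.08
Federal withholding: $3,674.08 × 0.11 = $404.15
Local income tax: $3,674.08 × 0.01 = $36.74
State tax withheld: $3,674.08 × 0.05 = $183.70
Medicare tax: $3,993.57 × 0.02 = $79.87
State unemployment insurance (employee share): $3,993.57 × 0.0025 = $9.98
State disability insurance: $3,993.57 × 0.01 = $39.94
Vision insurance premium: $136.04
(Employer's $190.73 toward vision insurance premium is not withheld from the employee.)
Total deductions = $319.49 + $404.15 + $36.74 + $183.70 + $79.87 + $9.98 + $39.94 + $136.04 = $1,209.91
Net pay = $3,993.57 − $1,209.91 = $2,783.66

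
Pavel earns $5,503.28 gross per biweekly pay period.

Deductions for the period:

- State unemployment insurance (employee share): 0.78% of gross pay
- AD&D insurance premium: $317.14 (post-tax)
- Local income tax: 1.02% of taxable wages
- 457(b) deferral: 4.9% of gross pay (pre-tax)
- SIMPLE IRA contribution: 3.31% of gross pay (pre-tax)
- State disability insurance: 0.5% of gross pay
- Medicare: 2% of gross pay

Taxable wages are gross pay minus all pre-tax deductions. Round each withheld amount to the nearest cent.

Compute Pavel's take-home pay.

$4,502.28

457(b) deferral: $5,503.28 × 0.049 = $269.66
SIMPLE IRA contribution: $5,503.28 × 0.0331 = $182.16
Pre-tax total = $269.66 + $182.16 = $451.82
Taxable wages = $5,503.28 − $451.82 = $5,051.46
Local income tax: $5,051.46 × 0.0102 = $51.52
State disability insurance: $5,503.28 × 0.005 = $27.52
Medicare: $5,503.28 × 0.02 = $110.07
State unemployment insurance (employee share): $5,503.28 × 0.0078 = $42.93
AD&D insurance premium: $317.14
Total deductions = $269.66 + $182.16 + $51.52 + $27.52 + $110.07 + $42.93 + $317.14 = $1,001.00
Net pay = $5,503.28 − $1,001.00 = $4,502.28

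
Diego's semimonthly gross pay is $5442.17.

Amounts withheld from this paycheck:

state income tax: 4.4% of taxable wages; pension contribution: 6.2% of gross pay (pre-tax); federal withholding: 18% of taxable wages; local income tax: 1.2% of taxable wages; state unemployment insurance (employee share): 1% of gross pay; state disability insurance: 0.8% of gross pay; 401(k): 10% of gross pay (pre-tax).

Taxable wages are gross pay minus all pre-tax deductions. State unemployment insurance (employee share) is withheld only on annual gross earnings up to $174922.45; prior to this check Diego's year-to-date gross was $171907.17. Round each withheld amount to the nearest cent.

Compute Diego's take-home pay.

401(k): $5442.17 × 0.1 = $544.22
Pension contribution: $5442.17 × 0.062 = $337.41
Pre-tax total = $544.22 + $337.41 = $881.63
Taxable wages = $5442.17 − $881.63 = $4560.54
State income tax: $4560.54 × 0.044 = $200.66
Federal withholding: $4560.54 × 0.18 = $820.90
Local income tax: $4560.54 × 0.012 = $54.73
State unemployment insurance (employee share): only $174922.45 − $171907.17 = $3015.28 of this check is subject → $3015.28 × 0.01 = $30.15
State disability insurance: $5442.17 × 0.008 = $43.54
Total deductions = $544.22 + $337.41 + $200.66 + $820.90 + $54.73 + $30.15 + $43.54 = $2031.61
Net pay = $5442.17 − $2031.61 = $3410.56

$3410.56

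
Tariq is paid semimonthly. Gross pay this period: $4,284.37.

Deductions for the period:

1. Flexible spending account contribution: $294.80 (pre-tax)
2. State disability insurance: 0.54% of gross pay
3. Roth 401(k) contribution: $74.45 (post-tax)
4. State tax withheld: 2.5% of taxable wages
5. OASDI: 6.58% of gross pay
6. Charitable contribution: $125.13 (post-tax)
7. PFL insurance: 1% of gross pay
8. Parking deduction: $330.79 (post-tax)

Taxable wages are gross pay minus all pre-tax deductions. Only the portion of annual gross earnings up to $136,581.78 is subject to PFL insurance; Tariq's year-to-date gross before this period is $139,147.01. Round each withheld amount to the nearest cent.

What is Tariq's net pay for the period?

Flexible spending account contribution: $294.80
Taxable wages = $4,284.37 − $294.80 = $3,989.57
State tax withheld: $3,989.57 × 0.025 = $99.74
State disability insurance: $4,284.37 × 0.0054 = $23.14
OASDI: $4,284.37 × 0.0658 = $281.91
PFL insurance: annual cap $136,581.78 already reached (YTD $139,147.01), so $0.00
Parking deduction: $330.79
Charitable contribution: $125.13
Roth 401(k) contribution: $74.45
Total deductions = $294.80 + $99.74 + $23.14 + $281.91 + $0.00 + $330.79 + $125.13 + $74.45 = $1,229.96
Net pay = $4,284.37 − $1,229.96 = $3,054.41

$3,054.41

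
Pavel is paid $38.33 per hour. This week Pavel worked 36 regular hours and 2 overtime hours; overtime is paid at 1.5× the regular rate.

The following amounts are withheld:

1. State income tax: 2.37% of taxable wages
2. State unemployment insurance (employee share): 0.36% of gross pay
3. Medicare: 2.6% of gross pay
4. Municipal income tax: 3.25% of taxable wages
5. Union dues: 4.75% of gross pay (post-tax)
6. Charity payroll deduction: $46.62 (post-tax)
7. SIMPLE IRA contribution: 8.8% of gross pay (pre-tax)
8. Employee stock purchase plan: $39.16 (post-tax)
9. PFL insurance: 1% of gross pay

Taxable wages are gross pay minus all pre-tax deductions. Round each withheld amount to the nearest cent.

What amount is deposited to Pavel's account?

$1,070.71

Regular pay: 36 × $38.33 = $1,379.88
Overtime pay: 2 × $38.33 × 1.5 = $114.99
Gross pay = $1,379.88 + $114.99 = $1,494.87
SIMPLE IRA contribution: $1,494.87 × 0.088 = $131.55
Taxable wages = $1,494.87 − $131.55 = $1,363.32
State income tax: $1,363.32 × 0.0237 = $32.31
Municipal income tax: $1,363.32 × 0.0325 = $44.31
Medicare: $1,494.87 × 0.026 = $38.87
PFL insurance: $1,494.87 × 0.01 = $14.95
State unemployment insurance (employee share): $1,494.87 × 0.0036 = $5.38
Union dues: $1,494.87 × 0.0475 = $71.01
Charity payroll deduction: $46.62
Employee stock purchase plan: $39.16
Total deductions = $131.55 + $32.31 + $44.31 + $38.87 + $14.95 + $5.38 + $71.01 + $46.62 + $39.16 = $424.16
Net pay = $1,494.87 − $424.16 = $1,070.71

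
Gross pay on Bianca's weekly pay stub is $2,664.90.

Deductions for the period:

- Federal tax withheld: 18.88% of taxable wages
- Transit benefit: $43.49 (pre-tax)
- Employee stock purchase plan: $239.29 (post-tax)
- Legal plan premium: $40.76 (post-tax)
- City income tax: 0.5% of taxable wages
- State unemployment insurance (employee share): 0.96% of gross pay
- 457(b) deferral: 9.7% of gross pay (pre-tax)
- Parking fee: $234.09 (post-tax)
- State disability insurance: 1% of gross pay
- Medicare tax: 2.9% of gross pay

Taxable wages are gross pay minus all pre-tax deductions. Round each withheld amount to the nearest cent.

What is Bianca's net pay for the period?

$1,261.33

457(b) deferral: $2,664.90 × 0.097 = $258.50
Transit benefit: $43.49
Pre-tax total = $258.50 + $43.49 = $301.99
Taxable wages = $2,664.90 − $301.99 = $2,362.91
City income tax: $2,362.91 × 0.005 = $11.81
Federal tax withheld: $2,362.91 × 0.1888 = $446.12
State disability insurance: $2,664.90 × 0.01 = $26.65
Medicare tax: $2,664.90 × 0.029 = $77.28
State unemployment insurance (employee share): $2,664.90 × 0.0096 = $25.58
Legal plan premium: $40.76
Parking fee: $234.09
Employee stock purchase plan: $239.29
Total deductions = $258.50 + $43.49 + $11.81 + $446.12 + $26.65 + $77.28 + $25.58 + $40.76 + $234.09 + $239.29 = $1,403.57
Net pay = $2,664.90 − $1,403.57 = $1,261.33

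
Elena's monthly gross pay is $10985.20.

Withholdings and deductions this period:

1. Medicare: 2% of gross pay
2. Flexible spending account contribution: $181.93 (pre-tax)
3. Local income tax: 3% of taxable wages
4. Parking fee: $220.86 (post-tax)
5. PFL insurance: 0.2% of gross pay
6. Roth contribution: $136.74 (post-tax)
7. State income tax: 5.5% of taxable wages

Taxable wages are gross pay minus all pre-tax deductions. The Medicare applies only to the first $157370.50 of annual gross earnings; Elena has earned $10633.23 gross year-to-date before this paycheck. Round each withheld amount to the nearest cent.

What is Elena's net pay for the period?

Flexible spending account contribution: $181.93
Taxable wages = $10985.20 − $181.93 = $10803.27
Local income tax: $10803.27 × 0.03 = $324.10
State income tax: $10803.27 × 0.055 = $594.18
Medicare: cap not yet reached, full $10985.20 is subject → $10985.20 × 0.02 = $219.70
PFL insurance: $10985.20 × 0.002 = $21.97
Roth contribution: $136.74
Parking fee: $220.86
Total deductions = $181.93 + $324.10 + $594.18 + $219.70 + $21.97 + $136.74 + $220.86 = $1699.48
Net pay = $10985.20 − $1699.48 = $9285.72

$9285.72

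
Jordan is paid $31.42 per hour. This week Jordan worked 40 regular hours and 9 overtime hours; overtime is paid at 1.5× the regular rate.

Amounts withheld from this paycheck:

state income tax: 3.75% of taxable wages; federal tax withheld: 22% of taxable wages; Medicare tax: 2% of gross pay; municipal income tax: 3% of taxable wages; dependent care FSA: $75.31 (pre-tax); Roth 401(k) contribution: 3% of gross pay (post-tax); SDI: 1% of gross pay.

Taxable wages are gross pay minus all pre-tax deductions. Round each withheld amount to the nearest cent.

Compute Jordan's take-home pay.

$1043.17

Regular pay: 40 × $31.42 = $1256.80
Overtime pay: 9 × $31.42 × 1.5 = $424.17
Gross pay = $1256.80 + $424.17 = $1680.97
Dependent care FSA: $75.31
Taxable wages = $1680.97 − $75.31 = $1605.66
State income tax: $1605.66 × 0.0375 = $60.21
Federal tax withheld: $1605.66 × 0.22 = $353.25
Municipal income tax: $1605.66 × 0.03 = $48.17
SDI: $1680.97 × 0.01 = $16.81
Medicare tax: $1680.97 × 0.02 = $33.62
Roth 401(k) contribution: $1680.97 × 0.03 = $50.43
Total deductions = $75.31 + $60.21 + $353.25 + $48.17 + $16.81 + $33.62 + $50.43 = $637.80
Net pay = $1680.97 − $637.80 = $1043.17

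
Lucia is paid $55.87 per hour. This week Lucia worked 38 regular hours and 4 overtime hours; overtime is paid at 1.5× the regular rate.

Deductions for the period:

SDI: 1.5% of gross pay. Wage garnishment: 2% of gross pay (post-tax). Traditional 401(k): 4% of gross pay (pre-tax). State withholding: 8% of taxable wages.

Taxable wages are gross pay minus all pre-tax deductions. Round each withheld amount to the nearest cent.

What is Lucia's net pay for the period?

Regular pay: 38 × $55.87 = $2123.06
Overtime pay: 4 × $55.87 × 1.5 = $335.22
Gross pay = $2123.06 + $335.22 = $2458.28
Traditional 401(k): $2458.28 × 0.04 = $98.33
Taxable wages = $2458.28 − $98.33 = $2359.95
State withholding: $2359.95 × 0.08 = $188.80
SDI: $2458.28 × 0.015 = $36.87
Wage garnishment: $2458.28 × 0.02 = $49.17
Total deductions = $98.33 + $188.80 + $36.87 + $49.17 = $373.17
Net pay = $2458.28 − $373.17 = $2085.11

$2085.11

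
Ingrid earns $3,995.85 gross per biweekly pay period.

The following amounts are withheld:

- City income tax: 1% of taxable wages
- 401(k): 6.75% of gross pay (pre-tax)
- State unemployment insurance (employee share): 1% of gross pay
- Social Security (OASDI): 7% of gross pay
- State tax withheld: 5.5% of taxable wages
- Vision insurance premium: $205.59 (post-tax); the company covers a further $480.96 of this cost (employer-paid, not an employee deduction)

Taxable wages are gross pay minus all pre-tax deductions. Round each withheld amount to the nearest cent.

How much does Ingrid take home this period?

401(k): $3,995.85 × 0.0675 = $269.72
Taxable wages = $3,995.85 − $269.72 = $3,726.13
State tax withheld: $3,726.13 × 0.055 = $204.94
City income tax: $3,726.13 × 0.01 = $37.26
Social Security (OASDI): $3,995.85 × 0.07 = $279.71
State unemployment insurance (employee share): $3,995.85 × 0.01 = $39.96
Vision insurance premium: $205.59
(Employer's $480.96 toward vision insurance premium is not withheld from the employee.)
Total deductions = $269.72 + $204.94 + $37.26 + $279.71 + $39.96 + $205.59 = $1,037.18
Net pay = $3,995.85 − $1,037.18 = $2,958.67

$2,958.67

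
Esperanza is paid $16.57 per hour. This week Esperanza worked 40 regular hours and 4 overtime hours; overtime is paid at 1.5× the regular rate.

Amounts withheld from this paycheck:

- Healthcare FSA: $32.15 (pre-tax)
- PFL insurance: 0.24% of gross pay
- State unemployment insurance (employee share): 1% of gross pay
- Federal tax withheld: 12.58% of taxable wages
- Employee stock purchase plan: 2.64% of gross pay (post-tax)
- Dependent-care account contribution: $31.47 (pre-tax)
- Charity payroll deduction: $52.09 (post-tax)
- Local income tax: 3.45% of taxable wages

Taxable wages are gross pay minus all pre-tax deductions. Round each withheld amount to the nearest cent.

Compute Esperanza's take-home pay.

$504.96

Regular pay: 40 × $16.57 = $662.80
Overtime pay: 4 × $16.57 × 1.5 = $99.42
Gross pay = $662.80 + $99.42 = $762.22
Dependent-care account contribution: $31.47
Healthcare FSA: $32.15
Pre-tax total = $31.47 + $32.15 = $63.62
Taxable wages = $762.22 − $63.62 = $698.60
Federal tax withheld: $698.60 × 0.1258 = $87.88
Local income tax: $698.60 × 0.0345 = $24.10
PFL insurance: $762.22 × 0.0024 = $1.83
State unemployment insurance (employee share): $762.22 × 0.01 = $7.62
Employee stock purchase plan: $762.22 × 0.0264 = $20.12
Charity payroll deduction: $52.09
Total deductions = $31.47 + $32.15 + $87.88 + $24.10 + $1.83 + $7.62 + $20.12 + $52.09 = $257.26
Net pay = $762.22 − $257.26 = $504.96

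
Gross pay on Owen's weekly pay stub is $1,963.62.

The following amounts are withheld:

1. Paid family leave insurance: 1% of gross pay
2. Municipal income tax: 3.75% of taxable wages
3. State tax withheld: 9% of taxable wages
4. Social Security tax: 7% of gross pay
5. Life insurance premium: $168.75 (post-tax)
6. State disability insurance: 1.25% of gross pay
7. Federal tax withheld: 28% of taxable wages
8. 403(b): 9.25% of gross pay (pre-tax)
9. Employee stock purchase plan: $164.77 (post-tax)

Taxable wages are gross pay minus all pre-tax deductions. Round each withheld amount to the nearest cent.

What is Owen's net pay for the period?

$540.67

403(b): $1,963.62 × 0.0925 = $181.63
Taxable wages = $1,963.62 − $181.63 = $1,781.99
Federal tax withheld: $1,781.99 × 0.28 = $498.96
Municipal income tax: $1,781.99 × 0.0375 = $66.82
State tax withheld: $1,781.99 × 0.09 = $160.38
State disability insurance: $1,963.62 × 0.0125 = $24.55
Paid family leave insurance: $1,963.62 × 0.01 = $19.64
Social Security tax: $1,963.62 × 0.07 = $137.45
Life insurance premium: $168.75
Employee stock purchase plan: $164.77
Total deductions = $181.63 + $498.96 + $66.82 + $160.38 + $24.55 + $19.64 + $137.45 + $168.75 + $164.77 = $1,422.95
Net pay = $1,963.62 − $1,422.95 = $540.67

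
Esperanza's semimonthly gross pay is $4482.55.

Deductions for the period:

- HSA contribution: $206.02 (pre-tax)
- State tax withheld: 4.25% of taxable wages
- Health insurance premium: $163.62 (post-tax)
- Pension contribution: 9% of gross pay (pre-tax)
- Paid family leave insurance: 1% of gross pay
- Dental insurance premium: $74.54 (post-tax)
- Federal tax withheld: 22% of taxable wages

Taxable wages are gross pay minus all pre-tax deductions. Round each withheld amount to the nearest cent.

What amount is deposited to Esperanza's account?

Pension contribution: $4482.55 × 0.09 = $403.43
HSA contribution: $206.02
Pre-tax total = $403.43 + $206.02 = $609.45
Taxable wages = $4482.55 − $609.45 = $3873.10
State tax withheld: $3873.10 × 0.0425 = $164.61
Federal tax withheld: $3873.10 × 0.22 = $852.08
Paid family leave insurance: $4482.55 × 0.01 = $44.83
Health insurance premium: $163.62
Dental insurance premium: $74.54
Total deductions = $403.43 + $206.02 + $164.61 + $852.08 + $44.83 + $163.62 + $74.54 = $1909.13
Net pay = $4482.55 − $1909.13 = $2573.42

$2573.42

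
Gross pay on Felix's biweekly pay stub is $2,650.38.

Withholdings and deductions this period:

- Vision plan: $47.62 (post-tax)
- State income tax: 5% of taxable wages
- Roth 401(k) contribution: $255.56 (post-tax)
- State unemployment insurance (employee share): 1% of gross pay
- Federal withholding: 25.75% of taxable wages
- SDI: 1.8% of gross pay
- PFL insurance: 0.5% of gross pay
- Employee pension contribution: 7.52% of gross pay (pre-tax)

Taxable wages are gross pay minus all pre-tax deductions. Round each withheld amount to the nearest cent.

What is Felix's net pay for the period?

$1,306.73

Employee pension contribution: $2,650.38 × 0.0752 = $199.31
Taxable wages = $2,650.38 − $199.31 = $2,451.07
Federal withholding: $2,451.07 × 0.2575 = $631.15
State income tax: $2,451.07 × 0.05 = $122.55
PFL insurance: $2,650.38 × 0.005 = $13.25
SDI: $2,650.38 × 0.018 = $47.71
State unemployment insurance (employee share): $2,650.38 × 0.01 = $26.50
Vision plan: $47.62
Roth 401(k) contribution: $255.56
Total deductions = $199.31 + $631.15 + $122.55 + $13.25 + $47.71 + $26.50 + $47.62 + $255.56 = $1,343.65
Net pay = $2,650.38 − $1,343.65 = $1,306.73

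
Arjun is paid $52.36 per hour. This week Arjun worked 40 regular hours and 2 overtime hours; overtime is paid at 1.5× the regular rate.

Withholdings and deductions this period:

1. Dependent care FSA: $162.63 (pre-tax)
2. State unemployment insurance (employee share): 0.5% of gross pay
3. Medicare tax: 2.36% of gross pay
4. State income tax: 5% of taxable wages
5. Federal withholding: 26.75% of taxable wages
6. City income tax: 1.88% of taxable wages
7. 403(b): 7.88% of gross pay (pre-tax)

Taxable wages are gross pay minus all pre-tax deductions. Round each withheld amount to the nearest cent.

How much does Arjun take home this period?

$1204.23

Regular pay: 40 × $52.36 = $2094.40
Overtime pay: 2 × $52.36 × 1.5 = $157.08
Gross pay = $2094.40 + $157.08 = $2251.48
403(b): $2251.48 × 0.0788 = $177.42
Dependent care FSA: $162.63
Pre-tax total = $177.42 + $162.63 = $340.05
Taxable wages = $2251.48 − $340.05 = $1911.43
City income tax: $1911.43 × 0.0188 = $35.93
Federal withholding: $1911.43 × 0.2675 = $511.31
State income tax: $1911.43 × 0.05 = $95.57
State unemployment insurance (employee share): $2251.48 × 0.005 = $11.26
Medicare tax: $2251.48 × 0.0236 = $53.13
Total deductions = $177.42 + $162.63 + $35.93 + $511.31 + $95.57 + $11.26 + $53.13 = $1047.25
Net pay = $2251.48 − $1047.25 = $1204.23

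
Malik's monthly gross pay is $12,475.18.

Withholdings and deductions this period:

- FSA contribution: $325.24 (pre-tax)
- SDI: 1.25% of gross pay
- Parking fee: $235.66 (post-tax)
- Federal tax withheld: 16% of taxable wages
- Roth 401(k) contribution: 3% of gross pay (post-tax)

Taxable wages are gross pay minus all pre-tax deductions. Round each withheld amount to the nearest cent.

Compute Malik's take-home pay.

$9,440.09

FSA contribution: $325.24
Taxable wages = $12,475.18 − $325.24 = $12,149.94
Federal tax withheld: $12,149.94 × 0.16 = $1,943.99
SDI: $12,475.18 × 0.0125 = $155.94
Roth 401(k) contribution: $12,475.18 × 0.03 = $374.26
Parking fee: $235.66
Total deductions = $325.24 + $1,943.99 + $155.94 + $374.26 + $235.66 = $3,035.09
Net pay = $12,475.18 − $3,035.09 = $9,440.09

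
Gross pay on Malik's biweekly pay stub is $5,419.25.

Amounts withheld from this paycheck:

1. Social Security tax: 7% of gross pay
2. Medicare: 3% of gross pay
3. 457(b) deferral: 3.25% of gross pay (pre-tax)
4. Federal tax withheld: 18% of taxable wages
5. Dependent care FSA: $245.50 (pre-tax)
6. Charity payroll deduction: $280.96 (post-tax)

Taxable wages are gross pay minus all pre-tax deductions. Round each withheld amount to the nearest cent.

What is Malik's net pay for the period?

$3,275.16

Dependent care FSA: $245.50
457(b) deferral: $5,419.25 × 0.0325 = $176.13
Pre-tax total = $245.50 + $176.13 = $421.63
Taxable wages = $5,419.25 − $421.63 = $4,997.62
Federal tax withheld: $4,997.62 × 0.18 = $899.57
Social Security tax: $5,419.25 × 0.07 = $379.35
Medicare: $5,419.25 × 0.03 = $162.58
Charity payroll deduction: $280.96
Total deductions = $245.50 + $176.13 + $899.57 + $379.35 + $162.58 + $280.96 = $2,144.09
Net pay = $5,419.25 − $2,144.09 = $3,275.16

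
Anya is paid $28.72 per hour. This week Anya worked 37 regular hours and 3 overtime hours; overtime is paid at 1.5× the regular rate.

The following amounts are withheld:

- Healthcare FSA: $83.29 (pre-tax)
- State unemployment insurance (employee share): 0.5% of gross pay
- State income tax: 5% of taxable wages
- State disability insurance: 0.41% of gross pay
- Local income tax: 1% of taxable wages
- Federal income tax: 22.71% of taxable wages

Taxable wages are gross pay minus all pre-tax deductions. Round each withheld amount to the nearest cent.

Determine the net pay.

Regular pay: 37 × $28.72 = $1,062.64
Overtime pay: 3 × $28.72 × 1.5 = $129.24
Gross pay = $1,062.64 + $129.24 = $1,191.88
Healthcare FSA: $83.29
Taxable wages = $1,191.88 − $83.29 = $1,108.59
Federal income tax: $1,108.59 × 0.2271 = $251.76
State income tax: $1,108.59 × 0.05 = $55.43
Local income tax: $1,108.59 × 0.01 = $11.09
State disability insurance: $1,191.88 × 0.0041 = $4.89
State unemployment insurance (employee share): $1,191.88 × 0.005 = $5.96
Total deductions = $83.29 + $251.76 + $55.43 + $11.09 + $4.89 + $5.96 = $412.42
Net pay = $1,191.88 − $412.42 = $779.46

$779.46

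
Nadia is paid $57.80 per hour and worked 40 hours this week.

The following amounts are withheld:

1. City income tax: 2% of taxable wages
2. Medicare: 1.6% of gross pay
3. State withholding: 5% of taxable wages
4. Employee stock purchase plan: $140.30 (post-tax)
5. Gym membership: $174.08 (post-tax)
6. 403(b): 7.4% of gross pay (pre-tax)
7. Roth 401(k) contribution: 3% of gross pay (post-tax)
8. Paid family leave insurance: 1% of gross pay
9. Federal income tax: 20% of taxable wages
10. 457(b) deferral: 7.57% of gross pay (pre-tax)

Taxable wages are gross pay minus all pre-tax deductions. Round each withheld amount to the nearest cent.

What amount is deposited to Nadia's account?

$991.25

Gross pay: 40 × $57.80 = $2312.00
457(b) deferral: $2312.00 × 0.0757 = $175.02
403(b): $2312.00 × 0.074 = $171.09
Pre-tax total = $175.02 + $171.09 = $346.11
Taxable wages = $2312.00 − $346.11 = $1965.89
State withholding: $1965.89 × 0.05 = $98.29
Federal income tax: $1965.89 × 0.2 = $393.18
City income tax: $1965.89 × 0.02 = $39.32
Paid family leave insurance: $2312.00 × 0.01 = $23.12
Medicare: $2312.00 × 0.016 = $36.99
Roth 401(k) contribution: $2312.00 × 0.03 = $69.36
Gym membership: $174.08
Employee stock purchase plan: $140.30
Total deductions = $175.02 + $171.09 + $98.29 + $393.18 + $39.32 + $23.12 + $36.99 + $69.36 + $174.08 + $140.30 = $1320.75
Net pay = $2312.00 − $1320.75 = $991.25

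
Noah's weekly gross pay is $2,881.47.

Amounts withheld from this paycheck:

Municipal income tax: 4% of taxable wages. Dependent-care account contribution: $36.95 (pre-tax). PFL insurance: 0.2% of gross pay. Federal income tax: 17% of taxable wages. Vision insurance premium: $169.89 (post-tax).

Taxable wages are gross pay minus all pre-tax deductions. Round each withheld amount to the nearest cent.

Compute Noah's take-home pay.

Dependent-care account contribution: $36.95
Taxable wages = $2,881.47 − $36.95 = $2,844.52
Federal income tax: $2,844.52 × 0.17 = $483.57
Municipal income tax: $2,844.52 × 0.04 = $113.78
PFL insurance: $2,881.47 × 0.002 = $5.76
Vision insurance premium: $169.89
Total deductions = $36.95 + $483.57 + $113.78 + $5.76 + $169.89 = $809.95
Net pay = $2,881.47 − $809.95 = $2,071.52

$2,071.52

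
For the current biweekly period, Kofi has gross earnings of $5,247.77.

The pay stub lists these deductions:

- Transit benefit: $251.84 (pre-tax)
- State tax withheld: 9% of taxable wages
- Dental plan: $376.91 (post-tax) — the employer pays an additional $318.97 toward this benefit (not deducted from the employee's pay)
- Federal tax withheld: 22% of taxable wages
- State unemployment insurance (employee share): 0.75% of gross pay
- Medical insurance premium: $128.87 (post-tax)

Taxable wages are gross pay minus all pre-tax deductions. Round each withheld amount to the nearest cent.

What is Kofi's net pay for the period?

Transit benefit: $251.84
Taxable wages = $5,247.77 − $251.84 = $4,995.93
State tax withheld: $4,995.93 × 0.09 = $449.63
Federal tax withheld: $4,995.93 × 0.22 = $1,099.10
State unemployment insurance (employee share): $5,247.77 × 0.0075 = $39.36
Dental plan: $376.91
Medical insurance premium: $128.87
(Employer's $318.97 toward dental plan is not withheld from the employee.)
Total deductions = $251.84 + $449.63 + $1,099.10 + $39.36 + $376.91 + $128.87 = $2,345.71
Net pay = $5,247.77 − $2,345.71 = $2,902.06

$2,902.06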